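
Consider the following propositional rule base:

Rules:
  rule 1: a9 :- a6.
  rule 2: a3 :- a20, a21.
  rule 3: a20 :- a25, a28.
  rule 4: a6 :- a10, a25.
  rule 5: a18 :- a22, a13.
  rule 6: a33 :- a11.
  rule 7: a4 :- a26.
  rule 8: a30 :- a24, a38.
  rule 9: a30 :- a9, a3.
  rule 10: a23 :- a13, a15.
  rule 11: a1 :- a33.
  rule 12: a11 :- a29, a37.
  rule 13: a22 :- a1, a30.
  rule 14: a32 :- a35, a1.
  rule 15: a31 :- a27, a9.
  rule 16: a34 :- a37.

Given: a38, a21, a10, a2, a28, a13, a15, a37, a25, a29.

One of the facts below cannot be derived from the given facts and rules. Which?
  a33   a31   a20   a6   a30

a31

[1] rule 3 [a20 :- a25, a28.]; rule 4 [a6 :- a10, a25.]; rule 10 [a23 :- a13, a15.]; rule 12 [a11 :- a29, a37.]; rule 16 [a34 :- a37.]. ⇒ new: a20, a6, a23, a11, a34.
[2] rule 1 [a9 :- a6.]; rule 2 [a3 :- a20, a21.]; rule 6 [a33 :- a11.]. ⇒ new: a9, a3, a33.
[3] rule 9 [a30 :- a9, a3.]; rule 11 [a1 :- a33.]. ⇒ new: a30, a1.
[4] rule 13 [a22 :- a1, a30.]. ⇒ new: a22.
[5] rule 5 [a18 :- a22, a13.]. ⇒ new: a18.
Derived: a30 (round 3), a6 (round 1), a20 (round 1), a33 (round 2). a31 never appears in any round.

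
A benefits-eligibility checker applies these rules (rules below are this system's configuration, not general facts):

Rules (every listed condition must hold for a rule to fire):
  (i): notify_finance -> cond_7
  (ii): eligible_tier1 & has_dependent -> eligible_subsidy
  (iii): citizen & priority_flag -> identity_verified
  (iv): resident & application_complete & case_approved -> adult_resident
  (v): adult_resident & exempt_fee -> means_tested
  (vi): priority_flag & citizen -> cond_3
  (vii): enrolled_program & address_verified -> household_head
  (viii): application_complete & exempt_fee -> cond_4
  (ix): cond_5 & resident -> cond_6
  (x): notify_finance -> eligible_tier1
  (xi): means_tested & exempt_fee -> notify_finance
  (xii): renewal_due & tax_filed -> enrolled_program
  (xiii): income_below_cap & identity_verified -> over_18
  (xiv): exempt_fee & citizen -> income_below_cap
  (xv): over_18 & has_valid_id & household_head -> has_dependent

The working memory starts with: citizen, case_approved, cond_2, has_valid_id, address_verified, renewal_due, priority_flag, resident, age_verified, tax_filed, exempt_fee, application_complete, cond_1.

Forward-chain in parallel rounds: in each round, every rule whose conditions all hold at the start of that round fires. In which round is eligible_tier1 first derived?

Round 1 — (iii), (iv), (vi), (viii), (xii), (xiv), derive identity_verified, adult_resident, cond_3, cond_4, enrolled_program, income_below_cap.
Round 2 — (v), (vii), (xiii), derive means_tested, household_head, over_18.
Round 3 — (xi), (xv), derive notify_finance, has_dependent.
Round 4 — (i), (x), derive cond_7, eligible_tier1.
eligible_tier1 first appears in round 4.

4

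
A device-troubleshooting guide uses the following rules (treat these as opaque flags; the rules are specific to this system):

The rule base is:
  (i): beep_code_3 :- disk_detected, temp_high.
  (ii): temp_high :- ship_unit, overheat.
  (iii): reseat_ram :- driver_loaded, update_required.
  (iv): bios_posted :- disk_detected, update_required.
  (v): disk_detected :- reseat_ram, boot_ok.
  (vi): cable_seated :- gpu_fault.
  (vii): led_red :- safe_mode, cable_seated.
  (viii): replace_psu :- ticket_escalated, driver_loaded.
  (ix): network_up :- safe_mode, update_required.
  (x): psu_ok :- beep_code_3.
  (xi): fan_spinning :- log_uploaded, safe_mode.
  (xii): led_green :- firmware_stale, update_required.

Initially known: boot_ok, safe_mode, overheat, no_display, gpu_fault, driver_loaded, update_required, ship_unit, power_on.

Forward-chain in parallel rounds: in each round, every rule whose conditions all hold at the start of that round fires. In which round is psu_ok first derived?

4

Round 1 — (ii), (iii), (vi), (ix), derive temp_high, reseat_ram, cable_seated, network_up.
Round 2 — (v), (vii), derive disk_detected, led_red.
Round 3 — (i), (iv), derive beep_code_3, bios_posted.
Round 4 — (x), derive psu_ok.
psu_ok first appears in round 4.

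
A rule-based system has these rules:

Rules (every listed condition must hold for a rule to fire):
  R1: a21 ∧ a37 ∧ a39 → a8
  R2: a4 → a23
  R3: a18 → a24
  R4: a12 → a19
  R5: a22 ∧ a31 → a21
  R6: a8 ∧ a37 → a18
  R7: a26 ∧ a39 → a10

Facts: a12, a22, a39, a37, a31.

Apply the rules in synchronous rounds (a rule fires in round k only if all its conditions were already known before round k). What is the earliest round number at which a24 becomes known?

[1] R4 [a12 → a19]; R5 [a22 ∧ a31 → a21]. ⇒ new: a19, a21.
[2] R1 [a21 ∧ a37 ∧ a39 → a8]. ⇒ new: a8.
[3] R6 [a8 ∧ a37 → a18]. ⇒ new: a18.
[4] R3 [a18 → a24]. ⇒ new: a24.
a24 first appears in round 4.

4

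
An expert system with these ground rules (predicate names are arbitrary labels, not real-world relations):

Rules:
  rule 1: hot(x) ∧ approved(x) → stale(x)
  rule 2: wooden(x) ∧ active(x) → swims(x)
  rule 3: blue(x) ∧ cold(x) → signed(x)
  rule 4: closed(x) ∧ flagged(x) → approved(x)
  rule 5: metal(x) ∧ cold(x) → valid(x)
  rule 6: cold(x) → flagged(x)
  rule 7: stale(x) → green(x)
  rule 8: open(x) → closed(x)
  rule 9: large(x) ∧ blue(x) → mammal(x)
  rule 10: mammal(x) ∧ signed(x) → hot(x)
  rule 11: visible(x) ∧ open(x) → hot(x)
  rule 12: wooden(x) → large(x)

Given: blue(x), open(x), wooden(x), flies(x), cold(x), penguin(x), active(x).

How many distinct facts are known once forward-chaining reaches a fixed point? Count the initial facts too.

Round 1: rule 2 [wooden(x) ∧ active(x) → swims(x)]; rule 3 [blue(x) ∧ cold(x) → signed(x)]; rule 6 [cold(x) → flagged(x)]; rule 8 [open(x) → closed(x)]; rule 12 [wooden(x) → large(x)]. Adds swims(x), signed(x), flagged(x), closed(x), large(x).
Round 2: rule 4 [closed(x) ∧ flagged(x) → approved(x)]; rule 9 [large(x) ∧ blue(x) → mammal(x)]. Adds approved(x), mammal(x).
Round 3: rule 10 [mammal(x) ∧ signed(x) → hot(x)]. Adds hot(x).
Round 4: rule 1 [hot(x) ∧ approved(x) → stale(x)]. Adds stale(x).
Round 5: rule 7 [stale(x) → green(x)]. Adds green(x).
Closure: {active(x), approved(x), blue(x), closed(x), cold(x), flagged(x), flies(x), green(x), hot(x), large(x), mammal(x), open(x), penguin(x), signed(x), stale(x), swims(x), wooden(x)} — 17 facts.

17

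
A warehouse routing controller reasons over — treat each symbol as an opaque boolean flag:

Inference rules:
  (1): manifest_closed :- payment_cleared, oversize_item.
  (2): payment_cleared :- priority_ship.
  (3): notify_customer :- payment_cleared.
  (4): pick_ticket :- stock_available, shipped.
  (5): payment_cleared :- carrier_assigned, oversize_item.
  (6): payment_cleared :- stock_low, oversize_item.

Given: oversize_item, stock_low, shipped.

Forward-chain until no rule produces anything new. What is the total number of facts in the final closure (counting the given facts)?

6

Round 1 — (6), derive payment_cleared.
Round 2 — (1), (3), derive manifest_closed, notify_customer.
Closure: {manifest_closed, notify_customer, oversize_item, payment_cleared, shipped, stock_low} — 6 facts.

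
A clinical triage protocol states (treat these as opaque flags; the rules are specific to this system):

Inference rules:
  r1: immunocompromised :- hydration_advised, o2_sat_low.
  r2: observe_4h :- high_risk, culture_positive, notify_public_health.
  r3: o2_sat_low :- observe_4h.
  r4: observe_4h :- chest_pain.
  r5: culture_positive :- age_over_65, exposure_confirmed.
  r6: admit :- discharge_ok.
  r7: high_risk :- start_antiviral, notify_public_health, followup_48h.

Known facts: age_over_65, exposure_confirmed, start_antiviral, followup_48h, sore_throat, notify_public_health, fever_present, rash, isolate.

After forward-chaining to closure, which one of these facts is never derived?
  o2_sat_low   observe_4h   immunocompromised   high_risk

Round 1: r5 [culture_positive :- age_over_65, exposure_confirmed.]; r7 [high_risk :- start_antiviral, notify_public_health, followup_48h.]. New: culture_positive, high_risk.
Round 2: r2 [observe_4h :- high_risk, culture_positive, notify_public_health.]. New: observe_4h.
Round 3: r3 [o2_sat_low :- observe_4h.]. New: o2_sat_low.
Derived: observe_4h (round 2), high_risk (round 1), o2_sat_low (round 3). immunocompromised never appears in any round.

immunocompromised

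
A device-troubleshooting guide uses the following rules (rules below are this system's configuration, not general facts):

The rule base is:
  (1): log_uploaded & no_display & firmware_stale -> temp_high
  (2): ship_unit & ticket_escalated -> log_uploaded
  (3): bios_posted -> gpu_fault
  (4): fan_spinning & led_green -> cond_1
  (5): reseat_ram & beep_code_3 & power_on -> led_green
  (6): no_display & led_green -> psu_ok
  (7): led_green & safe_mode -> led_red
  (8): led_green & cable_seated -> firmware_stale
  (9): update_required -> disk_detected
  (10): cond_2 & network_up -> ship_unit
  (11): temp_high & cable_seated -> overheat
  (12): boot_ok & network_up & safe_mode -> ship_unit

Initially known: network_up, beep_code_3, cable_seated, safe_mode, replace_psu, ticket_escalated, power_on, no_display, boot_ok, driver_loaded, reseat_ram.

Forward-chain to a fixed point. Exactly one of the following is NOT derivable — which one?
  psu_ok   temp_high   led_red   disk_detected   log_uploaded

Round 1 — (5), (12), derive led_green, ship_unit.
Round 2 — (2), (6), (7), (8), derive log_uploaded, psu_ok, led_red, firmware_stale.
Round 3 — (1), derive temp_high.
Round 4 — (11), derive overheat.
Derived: temp_high (round 3), log_uploaded (round 2), psu_ok (round 2), led_red (round 2). disk_detected never appears in any round.

disk_detected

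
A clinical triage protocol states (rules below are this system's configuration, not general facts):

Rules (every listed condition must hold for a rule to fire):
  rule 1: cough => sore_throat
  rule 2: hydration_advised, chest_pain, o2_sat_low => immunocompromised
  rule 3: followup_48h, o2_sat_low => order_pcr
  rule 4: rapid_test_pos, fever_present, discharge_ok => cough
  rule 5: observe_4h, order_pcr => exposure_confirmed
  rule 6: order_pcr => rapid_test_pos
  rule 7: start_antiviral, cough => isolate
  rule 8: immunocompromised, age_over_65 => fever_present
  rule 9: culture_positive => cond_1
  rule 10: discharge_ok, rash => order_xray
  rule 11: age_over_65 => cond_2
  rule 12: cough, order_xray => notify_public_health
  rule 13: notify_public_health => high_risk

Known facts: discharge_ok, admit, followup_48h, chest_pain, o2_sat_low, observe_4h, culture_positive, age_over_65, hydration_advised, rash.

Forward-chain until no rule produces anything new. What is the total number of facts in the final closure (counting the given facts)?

Round 1: rule 2 [hydration_advised, chest_pain, o2_sat_low => immunocompromised]; rule 3 [followup_48h, o2_sat_low => order_pcr]; rule 9 [culture_positive => cond_1]; rule 10 [discharge_ok, rash => order_xray]; rule 11 [age_over_65 => cond_2]. Adds immunocompromised, order_pcr, cond_1, order_xray, cond_2.
Round 2: rule 5 [observe_4h, order_pcr => exposure_confirmed]; rule 6 [order_pcr => rapid_test_pos]; rule 8 [immunocompromised, age_over_65 => fever_present]. Adds exposure_confirmed, rapid_test_pos, fever_present.
Round 3: rule 4 [rapid_test_pos, fever_present, discharge_ok => cough]. Adds cough.
Round 4: rule 1 [cough => sore_throat]; rule 12 [cough, order_xray => notify_public_health]. Adds sore_throat, notify_public_health.
Round 5: rule 13 [notify_public_health => high_risk]. Adds high_risk.
Closure: {admit, age_over_65, chest_pain, cond_1, cond_2, cough, culture_positive, discharge_ok, exposure_confirmed, fever_present, followup_48h, high_risk, hydration_advised, immunocompromised, notify_public_health, o2_sat_low, observe_4h, order_pcr, order_xray, rapid_test_pos, rash, sore_throat} — 22 facts.

22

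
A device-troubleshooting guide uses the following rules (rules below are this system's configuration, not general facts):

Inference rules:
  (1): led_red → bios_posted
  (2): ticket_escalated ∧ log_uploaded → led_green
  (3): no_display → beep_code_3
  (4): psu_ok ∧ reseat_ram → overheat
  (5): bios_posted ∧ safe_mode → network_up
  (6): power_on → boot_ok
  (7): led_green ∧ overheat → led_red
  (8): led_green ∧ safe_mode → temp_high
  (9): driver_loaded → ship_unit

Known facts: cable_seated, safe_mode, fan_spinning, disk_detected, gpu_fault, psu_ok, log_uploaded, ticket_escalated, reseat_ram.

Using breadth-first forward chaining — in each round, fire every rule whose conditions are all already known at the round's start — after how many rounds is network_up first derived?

4

[1] (2) [ticket_escalated ∧ log_uploaded → led_green]; (4) [psu_ok ∧ reseat_ram → overheat]. ⇒ new: led_green, overheat.
[2] (7) [led_green ∧ overheat → led_red]; (8) [led_green ∧ safe_mode → temp_high]. ⇒ new: led_red, temp_high.
[3] (1) [led_red → bios_posted]. ⇒ new: bios_posted.
[4] (5) [bios_posted ∧ safe_mode → network_up]. ⇒ new: network_up.
network_up first appears in round 4.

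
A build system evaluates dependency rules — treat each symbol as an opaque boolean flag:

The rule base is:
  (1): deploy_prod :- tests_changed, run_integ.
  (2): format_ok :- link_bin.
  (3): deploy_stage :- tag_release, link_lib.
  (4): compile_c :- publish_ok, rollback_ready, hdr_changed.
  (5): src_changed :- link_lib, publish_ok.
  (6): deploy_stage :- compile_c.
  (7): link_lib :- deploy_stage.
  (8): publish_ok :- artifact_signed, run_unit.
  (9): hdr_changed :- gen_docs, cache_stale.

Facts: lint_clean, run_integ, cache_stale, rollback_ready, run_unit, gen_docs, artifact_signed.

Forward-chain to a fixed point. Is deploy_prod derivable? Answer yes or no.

no

Round 1 fires (8), (9), giving publish_ok, hdr_changed.
Round 2 fires (4), giving compile_c.
Round 3 fires (6), giving deploy_stage.
Round 4 fires (7), giving link_lib.
Round 5 fires (5), giving src_changed.
Fixed point reached. deploy_prod is concluded only by (1); (1) needs tests_changed (never derived).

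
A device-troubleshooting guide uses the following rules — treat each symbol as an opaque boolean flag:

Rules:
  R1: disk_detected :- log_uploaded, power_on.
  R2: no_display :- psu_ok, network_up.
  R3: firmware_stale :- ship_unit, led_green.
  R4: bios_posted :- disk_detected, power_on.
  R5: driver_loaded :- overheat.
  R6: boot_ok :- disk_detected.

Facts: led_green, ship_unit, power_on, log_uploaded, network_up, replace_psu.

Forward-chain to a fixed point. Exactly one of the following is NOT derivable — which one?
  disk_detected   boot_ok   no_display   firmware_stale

no_display

Round 1: R1 [disk_detected :- log_uploaded, power_on.]; R3 [firmware_stale :- ship_unit, led_green.]. Adds disk_detected, firmware_stale.
Round 2: R4 [bios_posted :- disk_detected, power_on.]; R6 [boot_ok :- disk_detected.]. Adds bios_posted, boot_ok.
Derived: boot_ok (round 2), disk_detected (round 1), firmware_stale (round 1). no_display never appears in any round.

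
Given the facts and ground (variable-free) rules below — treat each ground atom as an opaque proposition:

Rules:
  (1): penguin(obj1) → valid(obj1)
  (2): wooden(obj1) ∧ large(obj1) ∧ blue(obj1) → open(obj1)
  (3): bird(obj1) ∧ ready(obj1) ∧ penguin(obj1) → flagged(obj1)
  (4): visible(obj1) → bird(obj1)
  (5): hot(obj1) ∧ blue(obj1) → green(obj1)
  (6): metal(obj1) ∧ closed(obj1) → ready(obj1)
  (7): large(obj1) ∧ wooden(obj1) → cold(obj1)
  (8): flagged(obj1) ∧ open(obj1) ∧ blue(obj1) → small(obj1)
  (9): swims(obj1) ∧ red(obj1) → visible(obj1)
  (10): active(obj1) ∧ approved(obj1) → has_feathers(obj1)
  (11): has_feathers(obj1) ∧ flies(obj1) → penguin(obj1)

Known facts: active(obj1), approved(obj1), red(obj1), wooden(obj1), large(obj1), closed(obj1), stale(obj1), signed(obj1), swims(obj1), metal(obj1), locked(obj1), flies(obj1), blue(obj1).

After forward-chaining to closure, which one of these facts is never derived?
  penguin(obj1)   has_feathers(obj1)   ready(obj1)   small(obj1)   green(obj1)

green(obj1)

Round 1: (2) [wooden(obj1) ∧ large(obj1) ∧ blue(obj1) → open(obj1)]; (6) [metal(obj1) ∧ closed(obj1) → ready(obj1)]; (7) [large(obj1) ∧ wooden(obj1) → cold(obj1)]; (9) [swims(obj1) ∧ red(obj1) → visible(obj1)]; (10) [active(obj1) ∧ approved(obj1) → has_feathers(obj1)]. New: open(obj1), ready(obj1), cold(obj1), visible(obj1), has_feathers(obj1).
Round 2: (4) [visible(obj1) → bird(obj1)]; (11) [has_feathers(obj1) ∧ flies(obj1) → penguin(obj1)]. New: bird(obj1), penguin(obj1).
Round 3: (1) [penguin(obj1) → valid(obj1)]; (3) [bird(obj1) ∧ ready(obj1) ∧ penguin(obj1) → flagged(obj1)]. New: valid(obj1), flagged(obj1).
Round 4: (8) [flagged(obj1) ∧ open(obj1) ∧ blue(obj1) → small(obj1)]. New: small(obj1).
Derived: has_feathers(obj1) (round 1), penguin(obj1) (round 2), ready(obj1) (round 1), small(obj1) (round 4). green(obj1) never appears in any round.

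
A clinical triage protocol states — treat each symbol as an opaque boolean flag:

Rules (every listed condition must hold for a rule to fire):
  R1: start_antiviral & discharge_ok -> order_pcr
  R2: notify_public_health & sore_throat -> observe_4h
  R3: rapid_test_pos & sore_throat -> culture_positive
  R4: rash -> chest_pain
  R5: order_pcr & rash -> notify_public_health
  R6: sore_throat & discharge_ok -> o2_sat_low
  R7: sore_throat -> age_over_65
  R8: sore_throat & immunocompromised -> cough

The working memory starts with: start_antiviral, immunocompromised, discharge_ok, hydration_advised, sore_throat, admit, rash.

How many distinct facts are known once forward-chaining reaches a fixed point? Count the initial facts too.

[1] R1 [start_antiviral & discharge_ok -> order_pcr]; R4 [rash -> chest_pain]; R6 [sore_throat & discharge_ok -> o2_sat_low]; R7 [sore_throat -> age_over_65]; R8 [sore_throat & immunocompromised -> cough]. ⇒ new: order_pcr, chest_pain, o2_sat_low, age_over_65, cough.
[2] R5 [order_pcr & rash -> notify_public_health]. ⇒ new: notify_public_health.
[3] R2 [notify_public_health & sore_throat -> observe_4h]. ⇒ new: observe_4h.
Closure: {admit, age_over_65, chest_pain, cough, discharge_ok, hydration_advised, immunocompromised, notify_public_health, o2_sat_low, observe_4h, order_pcr, rash, sore_throat, start_antiviral} — 14 facts.

14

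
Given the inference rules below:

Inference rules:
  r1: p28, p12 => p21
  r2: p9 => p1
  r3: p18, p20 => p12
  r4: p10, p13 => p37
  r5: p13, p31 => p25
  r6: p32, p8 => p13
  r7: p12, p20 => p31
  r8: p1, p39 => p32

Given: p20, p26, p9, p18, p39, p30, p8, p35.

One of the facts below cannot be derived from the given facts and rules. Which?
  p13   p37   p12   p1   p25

Round 1 fires r2, r3, giving p1, p12.
Round 2 fires r7, r8, giving p31, p32.
Round 3 fires r6, giving p13.
Round 4 fires r5, giving p25.
Derived: p25 (round 4), p12 (round 1), p13 (round 3), p1 (round 1). p37 never appears in any round.

p37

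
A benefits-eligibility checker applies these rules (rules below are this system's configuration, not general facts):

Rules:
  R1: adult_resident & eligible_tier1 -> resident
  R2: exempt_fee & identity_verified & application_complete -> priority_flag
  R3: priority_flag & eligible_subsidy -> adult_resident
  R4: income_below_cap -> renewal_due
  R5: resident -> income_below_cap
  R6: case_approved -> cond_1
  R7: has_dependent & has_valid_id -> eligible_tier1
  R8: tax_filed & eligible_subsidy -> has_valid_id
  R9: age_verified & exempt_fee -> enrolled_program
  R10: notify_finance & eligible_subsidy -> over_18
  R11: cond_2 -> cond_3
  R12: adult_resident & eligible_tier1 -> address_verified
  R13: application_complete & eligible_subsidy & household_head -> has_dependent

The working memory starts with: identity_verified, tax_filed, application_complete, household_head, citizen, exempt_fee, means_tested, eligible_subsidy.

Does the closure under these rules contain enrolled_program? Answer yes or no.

Round 1 — R2, R8, R13, derive priority_flag, has_valid_id, has_dependent.
Round 2 — R3, R7, derive adult_resident, eligible_tier1.
Round 3 — R1, R12, derive resident, address_verified.
Round 4 — R5, derive income_below_cap.
Round 5 — R4, derive renewal_due.
Fixed point reached. enrolled_program is concluded only by R9; R9 needs age_verified (never derived).

no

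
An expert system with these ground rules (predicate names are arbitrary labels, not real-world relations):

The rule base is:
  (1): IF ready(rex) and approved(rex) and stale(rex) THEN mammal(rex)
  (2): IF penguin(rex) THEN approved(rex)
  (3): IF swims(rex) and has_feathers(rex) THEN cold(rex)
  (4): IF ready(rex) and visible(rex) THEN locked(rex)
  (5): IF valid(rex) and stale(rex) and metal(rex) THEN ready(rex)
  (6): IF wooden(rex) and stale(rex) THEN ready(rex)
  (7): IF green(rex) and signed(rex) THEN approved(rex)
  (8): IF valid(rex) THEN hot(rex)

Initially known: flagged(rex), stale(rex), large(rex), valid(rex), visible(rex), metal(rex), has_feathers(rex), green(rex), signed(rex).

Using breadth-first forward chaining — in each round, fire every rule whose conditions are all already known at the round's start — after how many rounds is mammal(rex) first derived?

Round 1: (5) [IF valid(rex) and stale(rex) and metal(rex) THEN ready(rex)]; (7) [IF green(rex) and signed(rex) THEN approved(rex)]; (8) [IF valid(rex) THEN hot(rex)]. Adds ready(rex), approved(rex), hot(rex).
Round 2: (1) [IF ready(rex) and approved(rex) and stale(rex) THEN mammal(rex)]; (4) [IF ready(rex) and visible(rex) THEN locked(rex)]. Adds mammal(rex), locked(rex).
mammal(rex) first appears in round 2.

2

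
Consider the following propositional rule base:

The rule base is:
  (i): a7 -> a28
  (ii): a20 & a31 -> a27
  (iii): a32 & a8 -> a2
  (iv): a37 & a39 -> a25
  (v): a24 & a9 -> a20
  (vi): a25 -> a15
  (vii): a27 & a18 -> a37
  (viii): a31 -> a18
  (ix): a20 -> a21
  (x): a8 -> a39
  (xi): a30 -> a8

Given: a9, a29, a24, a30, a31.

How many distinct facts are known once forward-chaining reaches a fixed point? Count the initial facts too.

Round 1: (v) [a24 & a9 -> a20]; (viii) [a31 -> a18]; (xi) [a30 -> a8]. New: a20, a18, a8.
Round 2: (ii) [a20 & a31 -> a27]; (ix) [a20 -> a21]; (x) [a8 -> a39]. New: a27, a21, a39.
Round 3: (vii) [a27 & a18 -> a37]. New: a37.
Round 4: (iv) [a37 & a39 -> a25]. New: a25.
Round 5: (vi) [a25 -> a15]. New: a15.
Closure: {a15, a18, a20, a21, a24, a25, a27, a29, a30, a31, a37, a39, a8, a9} — 14 facts.

14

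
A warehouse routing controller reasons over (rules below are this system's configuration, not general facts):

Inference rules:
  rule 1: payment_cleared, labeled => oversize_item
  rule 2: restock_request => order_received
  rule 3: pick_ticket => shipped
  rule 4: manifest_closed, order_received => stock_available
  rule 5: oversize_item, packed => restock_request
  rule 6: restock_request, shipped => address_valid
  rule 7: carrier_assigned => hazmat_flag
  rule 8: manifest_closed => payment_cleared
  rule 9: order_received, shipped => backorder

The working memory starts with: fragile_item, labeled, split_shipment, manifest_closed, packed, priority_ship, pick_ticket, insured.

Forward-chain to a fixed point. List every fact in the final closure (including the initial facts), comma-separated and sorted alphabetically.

Round 1 — rule 3, rule 8, derive shipped, payment_cleared.
Round 2 — rule 1, derive oversize_item.
Round 3 — rule 5, derive restock_request.
Round 4 — rule 2, rule 6, derive order_received, address_valid.
Round 5 — rule 4, rule 9, derive stock_available, backorder.

address_valid, backorder, fragile_item, insured, labeled, manifest_closed, order_received, oversize_item, packed, payment_cleared, pick_ticket, priority_ship, restock_request, shipped, split_shipment, stock_available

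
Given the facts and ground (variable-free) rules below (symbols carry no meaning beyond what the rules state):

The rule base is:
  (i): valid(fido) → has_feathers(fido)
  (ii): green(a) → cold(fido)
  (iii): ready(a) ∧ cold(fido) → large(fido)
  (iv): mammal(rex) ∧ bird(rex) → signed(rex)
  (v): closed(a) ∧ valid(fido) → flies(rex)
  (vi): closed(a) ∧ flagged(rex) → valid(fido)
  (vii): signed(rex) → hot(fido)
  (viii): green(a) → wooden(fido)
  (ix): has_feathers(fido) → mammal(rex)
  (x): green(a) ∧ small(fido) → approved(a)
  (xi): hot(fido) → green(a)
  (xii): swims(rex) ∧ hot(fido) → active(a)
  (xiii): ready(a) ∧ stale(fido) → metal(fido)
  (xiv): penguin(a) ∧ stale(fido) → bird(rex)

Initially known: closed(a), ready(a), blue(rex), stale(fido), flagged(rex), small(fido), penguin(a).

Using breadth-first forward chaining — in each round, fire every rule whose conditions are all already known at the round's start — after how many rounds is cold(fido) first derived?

7

Round 1 fires (vi), (xiii), (xiv), giving valid(fido), metal(fido), bird(rex).
Round 2 fires (i), (v), giving has_feathers(fido), flies(rex).
Round 3 fires (ix), giving mammal(rex).
Round 4 fires (iv), giving signed(rex).
Round 5 fires (vii), giving hot(fido).
Round 6 fires (xi), giving green(a).
Round 7 fires (ii), (viii), (x), giving cold(fido), wooden(fido), approved(a).
cold(fido) first appears in round 7.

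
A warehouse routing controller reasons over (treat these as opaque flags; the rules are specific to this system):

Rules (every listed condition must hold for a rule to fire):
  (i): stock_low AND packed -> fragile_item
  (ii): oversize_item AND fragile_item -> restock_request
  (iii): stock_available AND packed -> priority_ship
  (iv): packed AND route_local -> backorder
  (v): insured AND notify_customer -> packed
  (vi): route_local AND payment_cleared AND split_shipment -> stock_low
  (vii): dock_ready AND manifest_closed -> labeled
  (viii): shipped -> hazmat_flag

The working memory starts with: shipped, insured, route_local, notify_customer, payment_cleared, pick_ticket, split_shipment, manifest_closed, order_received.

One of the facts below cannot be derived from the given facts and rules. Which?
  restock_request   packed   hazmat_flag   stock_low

[1] (v) [insured AND notify_customer -> packed]; (vi) [route_local AND payment_cleared AND split_shipment -> stock_low]; (viii) [shipped -> hazmat_flag]. ⇒ new: packed, stock_low, hazmat_flag.
[2] (i) [stock_low AND packed -> fragile_item]; (iv) [packed AND route_local -> backorder]. ⇒ new: fragile_item, backorder.
Derived: hazmat_flag (round 1), packed (round 1), stock_low (round 1). restock_request never appears in any round.

restock_request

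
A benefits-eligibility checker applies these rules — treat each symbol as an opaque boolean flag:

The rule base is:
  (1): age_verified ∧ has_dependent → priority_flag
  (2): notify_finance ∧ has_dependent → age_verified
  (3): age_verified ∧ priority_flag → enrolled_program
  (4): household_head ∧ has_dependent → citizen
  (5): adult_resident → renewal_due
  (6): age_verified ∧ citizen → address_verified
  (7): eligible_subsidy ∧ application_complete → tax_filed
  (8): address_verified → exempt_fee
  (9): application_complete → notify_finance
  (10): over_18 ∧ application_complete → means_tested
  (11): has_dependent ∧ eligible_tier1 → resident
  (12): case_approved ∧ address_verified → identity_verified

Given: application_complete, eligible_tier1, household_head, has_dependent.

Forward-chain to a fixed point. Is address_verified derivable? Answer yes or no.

Round 1 — (4), (9), (11), derive citizen, notify_finance, resident.
Round 2 — (2), derive age_verified.
Round 3 — (1), (6), derive priority_flag, address_verified.
Round 4 — (3), (8), derive enrolled_program, exempt_fee.
address_verified appears in round 3, so it is derivable.

yes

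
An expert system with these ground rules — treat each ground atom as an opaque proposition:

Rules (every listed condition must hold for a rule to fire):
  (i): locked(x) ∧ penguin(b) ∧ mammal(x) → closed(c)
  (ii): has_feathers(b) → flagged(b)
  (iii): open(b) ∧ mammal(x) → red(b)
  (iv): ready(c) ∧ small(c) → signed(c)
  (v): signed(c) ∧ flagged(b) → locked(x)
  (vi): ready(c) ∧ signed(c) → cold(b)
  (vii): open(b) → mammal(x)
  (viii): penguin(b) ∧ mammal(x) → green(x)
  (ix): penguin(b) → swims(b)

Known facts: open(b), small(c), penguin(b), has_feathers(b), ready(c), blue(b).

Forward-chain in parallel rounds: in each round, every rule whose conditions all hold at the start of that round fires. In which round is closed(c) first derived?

Round 1: (ii) [has_feathers(b) → flagged(b)]; (iv) [ready(c) ∧ small(c) → signed(c)]; (vii) [open(b) → mammal(x)]; (ix) [penguin(b) → swims(b)]. New: flagged(b), signed(c), mammal(x), swims(b).
Round 2: (iii) [open(b) ∧ mammal(x) → red(b)]; (v) [signed(c) ∧ flagged(b) → locked(x)]; (vi) [ready(c) ∧ signed(c) → cold(b)]; (viii) [penguin(b) ∧ mammal(x) → green(x)]. New: red(b), locked(x), cold(b), green(x).
Round 3: (i) [locked(x) ∧ penguin(b) ∧ mammal(x) → closed(c)]. New: closed(c).
closed(c) first appears in round 3.

3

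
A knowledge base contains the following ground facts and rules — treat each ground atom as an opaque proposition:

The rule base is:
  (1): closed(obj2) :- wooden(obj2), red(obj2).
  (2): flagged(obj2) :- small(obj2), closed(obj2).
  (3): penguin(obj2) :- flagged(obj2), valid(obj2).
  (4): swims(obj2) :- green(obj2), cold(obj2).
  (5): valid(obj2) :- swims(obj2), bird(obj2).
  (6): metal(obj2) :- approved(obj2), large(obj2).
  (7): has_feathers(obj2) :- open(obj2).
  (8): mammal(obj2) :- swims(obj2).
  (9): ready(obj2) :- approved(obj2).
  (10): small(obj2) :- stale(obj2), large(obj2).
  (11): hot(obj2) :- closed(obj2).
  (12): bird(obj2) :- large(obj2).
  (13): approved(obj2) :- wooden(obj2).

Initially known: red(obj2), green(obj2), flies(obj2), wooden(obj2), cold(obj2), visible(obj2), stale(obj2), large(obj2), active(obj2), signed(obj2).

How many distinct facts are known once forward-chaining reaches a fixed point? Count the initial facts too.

Round 1: (1) [closed(obj2) :- wooden(obj2), red(obj2).]; (4) [swims(obj2) :- green(obj2), cold(obj2).]; (10) [small(obj2) :- stale(obj2), large(obj2).]; (12) [bird(obj2) :- large(obj2).]; (13) [approved(obj2) :- wooden(obj2).]. Adds closed(obj2), swims(obj2), small(obj2), bird(obj2), approved(obj2).
Round 2: (2) [flagged(obj2) :- small(obj2), closed(obj2).]; (5) [valid(obj2) :- swims(obj2), bird(obj2).]; (6) [metal(obj2) :- approved(obj2), large(obj2).]; (8) [mammal(obj2) :- swims(obj2).]; (9) [ready(obj2) :- approved(obj2).]; (11) [hot(obj2) :- closed(obj2).]. Adds flagged(obj2), valid(obj2), metal(obj2), mammal(obj2), ready(obj2), hot(obj2).
Round 3: (3) [penguin(obj2) :- flagged(obj2), valid(obj2).]. Adds penguin(obj2).
Closure: {active(obj2), approved(obj2), bird(obj2), closed(obj2), cold(obj2), flagged(obj2), flies(obj2), green(obj2), hot(obj2), large(obj2), mammal(obj2), metal(obj2), penguin(obj2), ready(obj2), red(obj2), signed(obj2), small(obj2), stale(obj2), swims(obj2), valid(obj2), visible(obj2), wooden(obj2)} — 22 facts.

22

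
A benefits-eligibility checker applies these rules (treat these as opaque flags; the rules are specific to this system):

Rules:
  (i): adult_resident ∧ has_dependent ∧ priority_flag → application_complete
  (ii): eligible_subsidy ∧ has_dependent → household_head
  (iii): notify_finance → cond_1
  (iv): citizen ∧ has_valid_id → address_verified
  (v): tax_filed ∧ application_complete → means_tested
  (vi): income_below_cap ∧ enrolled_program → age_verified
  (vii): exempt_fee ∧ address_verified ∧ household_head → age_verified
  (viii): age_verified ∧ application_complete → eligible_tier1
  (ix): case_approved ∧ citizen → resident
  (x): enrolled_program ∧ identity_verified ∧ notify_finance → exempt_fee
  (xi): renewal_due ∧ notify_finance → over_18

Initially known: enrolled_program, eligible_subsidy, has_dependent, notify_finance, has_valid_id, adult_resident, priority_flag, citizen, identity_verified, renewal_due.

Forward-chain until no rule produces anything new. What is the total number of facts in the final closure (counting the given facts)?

18

Round 1 fires (i), (ii), (iii), (iv), (x), (xi), giving application_complete, household_head, cond_1, address_verified, exempt_fee, over_18.
Round 2 fires (vii), giving age_verified.
Round 3 fires (viii), giving eligible_tier1.
Closure: {address_verified, adult_resident, age_verified, application_complete, citizen, cond_1, eligible_subsidy, eligible_tier1, enrolled_program, exempt_fee, has_dependent, has_valid_id, household_head, identity_verified, notify_finance, over_18, priority_flag, renewal_due} — 18 facts.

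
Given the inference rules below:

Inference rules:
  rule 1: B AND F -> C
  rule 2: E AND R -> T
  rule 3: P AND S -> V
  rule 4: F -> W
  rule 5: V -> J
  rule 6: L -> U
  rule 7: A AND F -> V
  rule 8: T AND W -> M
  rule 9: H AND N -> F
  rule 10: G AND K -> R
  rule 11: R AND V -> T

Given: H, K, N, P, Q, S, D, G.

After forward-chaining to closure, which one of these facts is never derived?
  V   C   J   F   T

Round 1 — rule 3, rule 9, rule 10, derive V, F, R.
Round 2 — rule 4, rule 5, rule 11, derive W, J, T.
Round 3 — rule 8, derive M.
Derived: V (round 1), J (round 2), T (round 2), F (round 1). C never appears in any round.

C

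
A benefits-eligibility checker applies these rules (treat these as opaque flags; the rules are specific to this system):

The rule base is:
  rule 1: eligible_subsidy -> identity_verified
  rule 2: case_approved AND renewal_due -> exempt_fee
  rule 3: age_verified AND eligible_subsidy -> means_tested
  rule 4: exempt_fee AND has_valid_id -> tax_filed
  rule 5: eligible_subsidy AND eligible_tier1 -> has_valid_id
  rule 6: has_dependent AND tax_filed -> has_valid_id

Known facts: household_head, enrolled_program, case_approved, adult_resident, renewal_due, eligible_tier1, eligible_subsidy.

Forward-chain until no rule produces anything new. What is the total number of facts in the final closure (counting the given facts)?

11

Round 1 fires rule 1, rule 2, rule 5, giving identity_verified, exempt_fee, has_valid_id.
Round 2 fires rule 4, giving tax_filed.
Closure: {adult_resident, case_approved, eligible_subsidy, eligible_tier1, enrolled_program, exempt_fee, has_valid_id, household_head, identity_verified, renewal_due, tax_filed} — 11 facts.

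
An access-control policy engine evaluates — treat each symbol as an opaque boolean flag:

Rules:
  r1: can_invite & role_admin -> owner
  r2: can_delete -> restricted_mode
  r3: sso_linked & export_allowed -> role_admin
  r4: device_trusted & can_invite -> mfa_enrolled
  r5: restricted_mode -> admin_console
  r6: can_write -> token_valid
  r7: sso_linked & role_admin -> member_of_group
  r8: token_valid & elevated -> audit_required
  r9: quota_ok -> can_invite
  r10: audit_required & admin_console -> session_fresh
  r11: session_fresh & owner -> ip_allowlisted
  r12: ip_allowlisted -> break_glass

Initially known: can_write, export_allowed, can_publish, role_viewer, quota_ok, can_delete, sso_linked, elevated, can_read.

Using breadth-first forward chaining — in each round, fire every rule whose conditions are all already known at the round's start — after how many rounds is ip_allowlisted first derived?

Round 1: r2 [can_delete -> restricted_mode]; r3 [sso_linked & export_allowed -> role_admin]; r6 [can_write -> token_valid]; r9 [quota_ok -> can_invite]. New: restricted_mode, role_admin, token_valid, can_invite.
Round 2: r1 [can_invite & role_admin -> owner]; r5 [restricted_mode -> admin_console]; r7 [sso_linked & role_admin -> member_of_group]; r8 [token_valid & elevated -> audit_required]. New: owner, admin_console, member_of_group, audit_required.
Round 3: r10 [audit_required & admin_console -> session_fresh]. New: session_fresh.
Round 4: r11 [session_fresh & owner -> ip_allowlisted]. New: ip_allowlisted.
ip_allowlisted first appears in round 4.

4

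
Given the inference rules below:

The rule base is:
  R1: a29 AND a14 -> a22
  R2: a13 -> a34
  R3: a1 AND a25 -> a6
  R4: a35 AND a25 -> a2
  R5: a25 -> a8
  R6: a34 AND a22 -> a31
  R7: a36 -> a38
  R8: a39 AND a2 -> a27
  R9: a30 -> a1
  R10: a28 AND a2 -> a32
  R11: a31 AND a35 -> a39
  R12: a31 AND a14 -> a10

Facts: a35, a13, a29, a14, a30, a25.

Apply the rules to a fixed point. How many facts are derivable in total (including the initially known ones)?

Round 1: R1 [a29 AND a14 -> a22]; R2 [a13 -> a34]; R4 [a35 AND a25 -> a2]; R5 [a25 -> a8]; R9 [a30 -> a1]. New: a22, a34, a2, a8, a1.
Round 2: R3 [a1 AND a25 -> a6]; R6 [a34 AND a22 -> a31]. New: a6, a31.
Round 3: R11 [a31 AND a35 -> a39]; R12 [a31 AND a14 -> a10]. New: a39, a10.
Round 4: R8 [a39 AND a2 -> a27]. New: a27.
Closure: {a1, a10, a13, a14, a2, a22, a25, a27, a29, a30, a31, a34, a35, a39, a6, a8} — 16 facts.

16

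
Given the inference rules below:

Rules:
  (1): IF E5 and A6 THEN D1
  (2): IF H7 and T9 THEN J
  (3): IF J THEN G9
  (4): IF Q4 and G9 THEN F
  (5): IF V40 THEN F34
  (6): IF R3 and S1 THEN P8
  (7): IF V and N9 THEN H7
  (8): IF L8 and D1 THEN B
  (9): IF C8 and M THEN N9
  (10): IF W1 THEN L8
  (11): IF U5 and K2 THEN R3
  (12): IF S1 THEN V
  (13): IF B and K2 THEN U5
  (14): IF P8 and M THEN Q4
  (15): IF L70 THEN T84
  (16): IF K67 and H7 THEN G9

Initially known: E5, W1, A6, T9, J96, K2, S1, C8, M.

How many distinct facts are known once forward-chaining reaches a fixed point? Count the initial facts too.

Round 1 fires (1), (9), (10), (12), giving D1, N9, L8, V.
Round 2 fires (7), (8), giving H7, B.
Round 3 fires (2), (13), giving J, U5.
Round 4 fires (3), (11), giving G9, R3.
Round 5 fires (6), giving P8.
Round 6 fires (14), giving Q4.
Round 7 fires (4), giving F.
Closure: {A6, B, C8, D1, E5, F, G9, H7, J, J96, K2, L8, M, N9, P8, Q4, R3, S1, T9, U5, V, W1} — 22 facts.

22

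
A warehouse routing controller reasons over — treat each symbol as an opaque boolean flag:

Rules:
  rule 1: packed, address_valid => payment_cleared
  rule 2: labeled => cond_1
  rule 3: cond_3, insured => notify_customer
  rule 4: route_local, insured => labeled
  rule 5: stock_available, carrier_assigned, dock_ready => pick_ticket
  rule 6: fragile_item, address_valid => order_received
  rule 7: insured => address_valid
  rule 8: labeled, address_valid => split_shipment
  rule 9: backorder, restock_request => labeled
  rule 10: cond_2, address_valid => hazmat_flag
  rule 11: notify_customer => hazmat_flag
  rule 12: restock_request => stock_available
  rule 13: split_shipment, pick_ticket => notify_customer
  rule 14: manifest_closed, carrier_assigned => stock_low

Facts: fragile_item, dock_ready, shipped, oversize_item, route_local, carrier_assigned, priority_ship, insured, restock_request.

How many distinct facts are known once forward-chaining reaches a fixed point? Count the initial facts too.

Round 1: rule 4 [route_local, insured => labeled]; rule 7 [insured => address_valid]; rule 12 [restock_request => stock_available]. Adds labeled, address_valid, stock_available.
Round 2: rule 2 [labeled => cond_1]; rule 5 [stock_available, carrier_assigned, dock_ready => pick_ticket]; rule 6 [fragile_item, address_valid => order_received]; rule 8 [labeled, address_valid => split_shipment]. Adds cond_1, pick_ticket, order_received, split_shipment.
Round 3: rule 13 [split_shipment, pick_ticket => notify_customer]. Adds notify_customer.
Round 4: rule 11 [notify_customer => hazmat_flag]. Adds hazmat_flag.
Closure: {address_valid, carrier_assigned, cond_1, dock_ready, fragile_item, hazmat_flag, insured, labeled, notify_customer, order_received, oversize_item, pick_ticket, priority_ship, restock_request, route_local, shipped, split_shipment, stock_available} — 18 facts.

18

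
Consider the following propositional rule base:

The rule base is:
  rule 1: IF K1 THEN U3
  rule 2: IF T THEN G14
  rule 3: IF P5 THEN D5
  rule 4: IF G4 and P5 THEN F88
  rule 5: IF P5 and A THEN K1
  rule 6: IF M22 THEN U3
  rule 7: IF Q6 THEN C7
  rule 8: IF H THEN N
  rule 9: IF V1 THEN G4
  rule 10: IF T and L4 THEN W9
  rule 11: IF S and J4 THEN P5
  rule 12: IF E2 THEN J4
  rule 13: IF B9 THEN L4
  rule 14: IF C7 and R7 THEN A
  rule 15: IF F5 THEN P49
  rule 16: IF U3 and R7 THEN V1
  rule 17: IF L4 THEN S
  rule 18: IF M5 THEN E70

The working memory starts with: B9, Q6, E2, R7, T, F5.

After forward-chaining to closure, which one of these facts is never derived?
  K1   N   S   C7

N

[1] rule 2 [IF T THEN G14]; rule 7 [IF Q6 THEN C7]; rule 12 [IF E2 THEN J4]; rule 13 [IF B9 THEN L4]; rule 15 [IF F5 THEN P49]. ⇒ new: G14, C7, J4, L4, P49.
[2] rule 10 [IF T and L4 THEN W9]; rule 14 [IF C7 and R7 THEN A]; rule 17 [IF L4 THEN S]. ⇒ new: W9, A, S.
[3] rule 11 [IF S and J4 THEN P5]. ⇒ new: P5.
[4] rule 3 [IF P5 THEN D5]; rule 5 [IF P5 and A THEN K1]. ⇒ new: D5, K1.
[5] rule 1 [IF K1 THEN U3]. ⇒ new: U3.
[6] rule 16 [IF U3 and R7 THEN V1]. ⇒ new: V1.
[7] rule 9 [IF V1 THEN G4]. ⇒ new: G4.
[8] rule 4 [IF G4 and P5 THEN F88]. ⇒ new: F88.
Derived: S (round 2), K1 (round 4), C7 (round 1). N never appears in any round.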